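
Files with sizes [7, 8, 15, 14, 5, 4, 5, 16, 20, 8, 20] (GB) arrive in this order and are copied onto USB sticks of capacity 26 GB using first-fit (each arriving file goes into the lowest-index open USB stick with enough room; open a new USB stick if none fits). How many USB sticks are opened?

  7 → USB stick 1 (new)  [load 7/26]
  8 → USB stick 1  [load 15/26]
  15 → USB stick 2 (new)  [load 15/26]
  14 → USB stick 3 (new)  [load 14/26]
  5 → USB stick 1  [load 20/26]
  4 → USB stick 1  [load 24/26]
  5 → USB stick 2  [load 20/26]
  16 → USB stick 4 (new)  [load 16/26]
  20 → USB stick 5 (new)  [load 20/26]
  8 → USB stick 3  [load 22/26]
  20 → USB stick 6 (new)  [load 20/26]
6 USB sticks opened.

6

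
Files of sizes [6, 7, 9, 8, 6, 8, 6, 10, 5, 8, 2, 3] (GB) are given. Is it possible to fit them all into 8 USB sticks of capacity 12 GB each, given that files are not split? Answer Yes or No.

A valid assignment using 8 USB sticks:
  USB stick 1: 10 + 2 = 12
  USB stick 2: 9 + 3 = 12
  USB stick 3: 8 = 8
  USB stick 4: 8 = 8
  USB stick 5: 8 = 8
  USB stick 6: 7 + 5 = 12
  USB stick 7: 6 + 6 = 12
  USB stick 8: 6 = 6
Every load is within 12 GB, so 8 USB sticks suffice.

Yes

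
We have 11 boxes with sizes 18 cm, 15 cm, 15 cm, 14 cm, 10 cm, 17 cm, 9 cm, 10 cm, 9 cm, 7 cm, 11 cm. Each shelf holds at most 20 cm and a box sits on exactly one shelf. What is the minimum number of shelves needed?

Total = 18 + 17 + 15 + 15 + 14 + 11 + 10 + 10 + 9 + 9 + 7 = 135 cm.
Lower bound: ⌈135/20⌉ = 7 shelves.
A packing using 8 shelves:
  shelf 1: 18 = 18
  shelf 2: 17 = 17
  shelf 3: 15 = 15
  shelf 4: 15 = 15
  shelf 5: 14 = 14
  shelf 6: 11 + 9 = 20
  shelf 7: 10 + 10 = 20
  shelf 8: 9 + 7 = 16
No arrangement into 7 shelves stays within capacity, so 8 is optimal.

8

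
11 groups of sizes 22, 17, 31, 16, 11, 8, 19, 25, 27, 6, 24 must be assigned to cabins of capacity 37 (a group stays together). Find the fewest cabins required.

Total = 31 + 27 + 25 + 24 + 22 + 19 + 17 + 16 + 11 + 8 + 6 = 206.
Lower bound: ⌈206/37⌉ = 6 cabins.
A packing using 7 cabins:
  cabin 1: 31 + 6 = 37
  cabin 2: 27 + 8 = 35
  cabin 3: 25 + 11 = 36
  cabin 4: 24 = 24
  cabin 5: 22 = 22
  cabin 6: 19 + 17 = 36
  cabin 7: 16 = 16
No arrangement into 6 cabins stays within capacity, so 7 is optimal.

7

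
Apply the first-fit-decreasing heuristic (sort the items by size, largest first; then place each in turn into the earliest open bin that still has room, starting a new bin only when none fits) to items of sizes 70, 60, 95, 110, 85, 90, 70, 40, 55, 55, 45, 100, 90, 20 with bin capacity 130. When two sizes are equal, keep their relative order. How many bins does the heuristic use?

9

Sorted descending: 110, 100, 95, 90, 90, 85, 70, 70, 60, 55, 55, 45, 40, 20.
  110 → bin 1 (new)  [load 110/130]
  100 → bin 2 (new)  [load 100/130]
  95 → bin 3 (new)  [load 95/130]
  90 → bin 4 (new)  [load 90/130]
  90 → bin 5 (new)  [load 90/130]
  85 → bin 6 (new)  [load 85/130]
  70 → bin 7 (new)  [load 70/130]
  70 → bin 8 (new)  [load 70/130]
  60 → bin 7  [load 130/130]
  55 → bin 8  [load 125/130]
  55 → bin 9 (new)  [load 55/130]
  45 → bin 6  [load 130/130]
  40 → bin 4  [load 130/130]
  20 → bin 1  [load 130/130]
9 bins opened.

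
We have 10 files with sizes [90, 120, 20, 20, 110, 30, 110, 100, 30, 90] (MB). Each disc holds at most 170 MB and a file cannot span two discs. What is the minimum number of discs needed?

Total = 120 + 110 + 110 + 100 + 90 + 90 + 30 + 30 + 20 + 20 = 720 MB.
Lower bound: ⌈720/170⌉ = 5 discs.
Also, 6 files each exceed 85 MB, and no two of those can share a disc, so at least 6 discs are needed.
A packing using 6 discs:
  disc 1: 120 + 30 + 20 = 170
  disc 2: 110 + 30 + 20 = 160
  disc 3: 110 = 110
  disc 4: 100 = 100
  disc 5: 90 = 90
  disc 6: 90 = 90
This matches the lower bound, so 6 is optimal.

6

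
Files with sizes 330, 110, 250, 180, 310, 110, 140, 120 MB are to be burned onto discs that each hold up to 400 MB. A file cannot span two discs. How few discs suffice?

Total = 330 + 310 + 250 + 180 + 140 + 120 + 110 + 110 = 1550 MB.
Lower bound: ⌈1550/400⌉ = 4 discs.
A packing using 5 discs:
  disc 1: 330 = 330
  disc 2: 310 = 310
  disc 3: 250 + 140 = 390
  disc 4: 180 + 120 = 300
  disc 5: 110 + 110 = 220
No arrangement into 4 discs stays within capacity, so 5 is optimal.

5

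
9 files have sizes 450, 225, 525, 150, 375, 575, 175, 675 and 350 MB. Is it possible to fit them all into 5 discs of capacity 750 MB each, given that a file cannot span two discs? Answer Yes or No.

A valid assignment using 5 discs:
  disc 1: 675 = 675
  disc 2: 575 + 175 = 750
  disc 3: 525 + 225 = 750
  disc 4: 450 + 150 = 600
  disc 5: 375 + 350 = 725
Every load is within 750 MB, so 5 discs suffice.

Yes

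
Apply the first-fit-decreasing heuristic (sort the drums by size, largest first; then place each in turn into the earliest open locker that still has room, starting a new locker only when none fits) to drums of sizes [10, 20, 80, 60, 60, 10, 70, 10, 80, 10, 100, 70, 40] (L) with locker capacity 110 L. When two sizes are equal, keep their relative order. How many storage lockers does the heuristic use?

7

Sorted descending: 100, 80, 80, 70, 70, 60, 60, 40, 20, 10, 10, 10, 10.
  100 → locker 1 (new)  [load 100/110]
  80 → locker 2 (new)  [load 80/110]
  80 → locker 3 (new)  [load 80/110]
  70 → locker 4 (new)  [load 70/110]
  70 → locker 5 (new)  [load 70/110]
  60 → locker 6 (new)  [load 60/110]
  60 → locker 7 (new)  [load 60/110]
  40 → locker 4  [load 110/110]
  20 → locker 2  [load 100/110]
  10 → locker 1  [load 110/110]
  10 → locker 2  [load 110/110]
  10 → locker 3  [load 90/110]
  10 → locker 3  [load 100/110]
7 storage lockers opened.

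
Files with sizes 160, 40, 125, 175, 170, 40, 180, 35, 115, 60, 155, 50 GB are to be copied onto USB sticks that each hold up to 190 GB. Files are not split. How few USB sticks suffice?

8

Total = 180 + 175 + 170 + 160 + 155 + 125 + 115 + 60 + 50 + 40 + 40 + 35 = 1305 GB.
Lower bound: ⌈1305/190⌉ = 7 USB sticks.
A packing using 8 USB sticks:
  USB stick 1: 180 = 180
  USB stick 2: 175 = 175
  USB stick 3: 170 = 170
  USB stick 4: 160 = 160
  USB stick 5: 155 + 35 = 190
  USB stick 6: 125 + 60 = 185
  USB stick 7: 115 + 50 = 165
  USB stick 8: 40 + 40 = 80
No arrangement into 7 USB sticks stays within capacity, so 8 is optimal.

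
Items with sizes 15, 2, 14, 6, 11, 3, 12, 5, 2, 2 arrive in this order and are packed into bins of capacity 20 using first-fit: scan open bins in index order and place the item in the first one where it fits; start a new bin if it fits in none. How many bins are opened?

  15 → bin 1 (new)  [load 15/20]
  2 → bin 1  [load 17/20]
  14 → bin 2 (new)  [load 14/20]
  6 → bin 2  [load 20/20]
  11 → bin 3 (new)  [load 11/20]
  3 → bin 1  [load 20/20]
  12 → bin 4 (new)  [load 12/20]
  5 → bin 3  [load 16/20]
  2 → bin 3  [load 18/20]
  2 → bin 3  [load 20/20]
4 bins opened.

4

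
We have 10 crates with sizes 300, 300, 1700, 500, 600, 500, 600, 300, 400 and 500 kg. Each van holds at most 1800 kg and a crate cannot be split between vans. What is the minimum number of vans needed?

Total = 1700 + 600 + 600 + 500 + 500 + 500 + 400 + 300 + 300 + 300 = 5700 kg.
Lower bound: ⌈5700/1800⌉ = 4 vans.
A packing using 4 vans:
  van 1: 1700 = 1700
  van 2: 600 + 600 + 500 = 1700
  van 3: 500 + 500 + 400 + 300 = 1700
  van 4: 300 + 300 = 600
This matches the lower bound, so 4 is optimal.

4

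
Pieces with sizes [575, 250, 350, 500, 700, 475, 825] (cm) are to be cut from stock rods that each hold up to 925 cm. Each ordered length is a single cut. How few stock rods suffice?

5

Total = 825 + 700 + 575 + 500 + 475 + 350 + 250 = 3675 cm.
Lower bound: ⌈3675/925⌉ = 4 stock rods.
Also, 5 pieces each exceed 925/2 cm, and no two of those can share a stock rod, so at least 5 stock rods are needed.
A packing using 5 stock rods:
  stock rod 1: 825 = 825
  stock rod 2: 700 = 700
  stock rod 3: 575 + 350 = 925
  stock rod 4: 500 + 250 = 750
  stock rod 5: 475 = 475
This matches the lower bound, so 5 is optimal.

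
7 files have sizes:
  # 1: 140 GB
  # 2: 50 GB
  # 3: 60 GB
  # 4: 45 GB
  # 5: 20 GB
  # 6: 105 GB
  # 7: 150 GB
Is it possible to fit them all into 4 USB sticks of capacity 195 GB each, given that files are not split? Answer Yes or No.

Yes

A valid assignment using 3 USB sticks:
  USB stick 1: 150 + 45 = 195
  USB stick 2: 140 + 50 = 190
  USB stick 3: 105 + 60 + 20 = 185
That uses only 3 ≤ 4, so 4 USB sticks are enough.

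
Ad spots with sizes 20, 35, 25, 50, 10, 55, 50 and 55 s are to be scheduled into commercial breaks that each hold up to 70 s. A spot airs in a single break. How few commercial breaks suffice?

5

Total = 55 + 55 + 50 + 50 + 35 + 25 + 20 + 10 = 300 s.
Lower bound: ⌈300/70⌉ = 5 commercial breaks.
A packing using 5 commercial breaks:
  break 1: 55 + 10 = 65
  break 2: 55 = 55
  break 3: 50 + 20 = 70
  break 4: 50 = 50
  break 5: 35 + 25 = 60
This matches the lower bound, so 5 is optimal.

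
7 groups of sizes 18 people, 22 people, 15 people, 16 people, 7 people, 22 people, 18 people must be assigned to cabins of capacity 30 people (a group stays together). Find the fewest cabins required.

6

Total = 22 + 22 + 18 + 18 + 16 + 15 + 7 = 118 people.
Lower bound: ⌈118/30⌉ = 4 cabins.
Also, 5 groups each exceed 15 people, and no two of those can share a cabin, so at least 5 cabins are needed.
A packing using 6 cabins:
  cabin 1: 22 + 7 = 29
  cabin 2: 22 = 22
  cabin 3: 18 = 18
  cabin 4: 18 = 18
  cabin 5: 16 = 16
  cabin 6: 15 = 15
No arrangement into 5 cabins stays within capacity, so 6 is optimal.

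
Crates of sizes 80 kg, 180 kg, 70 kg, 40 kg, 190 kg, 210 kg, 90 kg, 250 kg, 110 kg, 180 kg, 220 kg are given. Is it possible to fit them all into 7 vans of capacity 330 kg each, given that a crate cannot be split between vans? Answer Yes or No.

Yes

A valid assignment using 6 vans:
  van 1: 250 + 80 = 330
  van 2: 220 + 110 = 330
  van 3: 210 + 90 = 300
  van 4: 190 + 70 + 40 = 300
  van 5: 180 = 180
  van 6: 180 = 180
That uses only 6 ≤ 7, so 7 vans are enough.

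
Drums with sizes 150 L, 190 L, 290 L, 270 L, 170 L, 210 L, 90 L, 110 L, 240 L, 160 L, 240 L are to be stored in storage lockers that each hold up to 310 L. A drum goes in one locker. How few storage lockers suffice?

8

Total = 290 + 270 + 240 + 240 + 210 + 190 + 170 + 160 + 150 + 110 + 90 = 2120 L.
Lower bound: ⌈2120/310⌉ = 7 storage lockers.
Also, 8 drums each exceed 155 L, and no two of those can share a locker, so at least 8 storage lockers are needed.
A packing using 8 storage lockers:
  locker 1: 290 = 290
  locker 2: 270 = 270
  locker 3: 240 = 240
  locker 4: 240 = 240
  locker 5: 210 + 90 = 300
  locker 6: 190 + 110 = 300
  locker 7: 170 = 170
  locker 8: 160 + 150 = 310
This matches the lower bound, so 8 is optimal.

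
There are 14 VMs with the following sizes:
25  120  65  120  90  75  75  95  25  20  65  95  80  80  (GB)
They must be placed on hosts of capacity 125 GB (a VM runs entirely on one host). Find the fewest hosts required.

Total = 120 + 120 + 95 + 95 + 90 + 80 + 80 + 75 + 75 + 65 + 65 + 25 + 25 + 20 = 1030 GB.
Lower bound: ⌈1030/125⌉ = 9 hosts.
Also, 11 VMs each exceed 125/2 GB, and no two of those can share a host, so at least 11 hosts are needed.
A packing using 11 hosts:
  host 1: 120 = 120
  host 2: 120 = 120
  host 3: 95 + 25 = 120
  host 4: 95 + 25 = 120
  host 5: 90 + 20 = 110
  host 6: 80 = 80
  host 7: 80 = 80
  host 8: 75 = 75
  host 9: 75 = 75
  host 10: 65 = 65
  host 11: 65 = 65
This matches the lower bound, so 11 is optimal.

11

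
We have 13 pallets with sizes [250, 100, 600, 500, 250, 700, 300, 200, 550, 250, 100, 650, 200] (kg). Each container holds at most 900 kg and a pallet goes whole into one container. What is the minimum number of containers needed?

6

Total = 700 + 650 + 600 + 550 + 500 + 300 + 250 + 250 + 250 + 200 + 200 + 100 + 100 = 4650 kg.
Lower bound: ⌈4650/900⌉ = 6 containers.
A packing using 6 containers:
  container 1: 700 + 200 = 900
  container 2: 650 + 250 = 900
  container 3: 600 + 300 = 900
  container 4: 550 + 250 + 100 = 900
  container 5: 500 + 250 + 100 = 850
  container 6: 200 = 200
This matches the lower bound, so 6 is optimal.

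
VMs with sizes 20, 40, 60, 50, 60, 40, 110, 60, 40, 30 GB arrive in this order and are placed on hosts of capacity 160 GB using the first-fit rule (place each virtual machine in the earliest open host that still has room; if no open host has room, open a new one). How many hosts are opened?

  20 → host 1 (new)  [load 20/160]
  40 → host 1  [load 60/160]
  60 → host 1  [load 120/160]
  50 → host 2 (new)  [load 50/160]
  60 → host 2  [load 110/160]
  40 → host 1  [load 160/160]
  110 → host 3 (new)  [load 110/160]
  60 → host 4 (new)  [load 60/160]
  40 → host 2  [load 150/160]
  30 → host 3  [load 140/160]
4 hosts opened.

4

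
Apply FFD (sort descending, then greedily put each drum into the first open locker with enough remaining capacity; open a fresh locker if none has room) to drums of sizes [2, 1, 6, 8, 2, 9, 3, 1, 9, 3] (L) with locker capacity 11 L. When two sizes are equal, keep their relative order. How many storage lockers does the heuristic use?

Sorted descending: 9, 9, 8, 6, 3, 3, 2, 2, 1, 1.
  9 → locker 1 (new)  [load 9/11]
  9 → locker 2 (new)  [load 9/11]
  8 → locker 3 (new)  [load 8/11]
  6 → locker 4 (new)  [load 6/11]
  3 → locker 3  [load 11/11]
  3 → locker 4  [load 9/11]
  2 → locker 1  [load 11/11]
  2 → locker 2  [load 11/11]
  1 → locker 4  [load 10/11]
  1 → locker 4  [load 11/11]
4 storage lockers opened.

4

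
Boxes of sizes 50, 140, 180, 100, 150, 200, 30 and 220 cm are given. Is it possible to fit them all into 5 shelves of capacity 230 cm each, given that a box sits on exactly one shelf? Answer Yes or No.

No

Total = 1070 cm; ⌈1070/230⌉ = 5.
The bound of 5 does not rule out 5, but exhaustive search shows no assignment into 5 shelves of capacity 230 cm exists — the minimum is 6.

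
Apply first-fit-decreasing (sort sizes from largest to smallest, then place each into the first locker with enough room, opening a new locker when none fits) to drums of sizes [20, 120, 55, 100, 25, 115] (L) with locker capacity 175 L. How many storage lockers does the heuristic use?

Sorted descending: 120, 115, 100, 55, 25, 20.
  120 → locker 1 (new)  [load 120/175]
  115 → locker 2 (new)  [load 115/175]
  100 → locker 3 (new)  [load 100/175]
  55 → locker 1  [load 175/175]
  25 → locker 2  [load 140/175]
  20 → locker 2  [load 160/175]
3 storage lockers opened.

3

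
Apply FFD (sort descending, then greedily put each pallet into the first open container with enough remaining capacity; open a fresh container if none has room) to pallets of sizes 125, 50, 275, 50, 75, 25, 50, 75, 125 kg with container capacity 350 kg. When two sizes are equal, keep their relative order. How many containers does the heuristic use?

Sorted descending: 275, 125, 125, 75, 75, 50, 50, 50, 25.
  275 → container 1 (new)  [load 275/350]
  125 → container 2 (new)  [load 125/350]
  125 → container 2  [load 250/350]
  75 → container 1  [load 350/350]
  75 → container 2  [load 325/350]
  50 → container 3 (new)  [load 50/350]
  50 → container 3  [load 100/350]
  50 → container 3  [load 150/350]
  25 → container 2  [load 350/350]
3 containers opened.

3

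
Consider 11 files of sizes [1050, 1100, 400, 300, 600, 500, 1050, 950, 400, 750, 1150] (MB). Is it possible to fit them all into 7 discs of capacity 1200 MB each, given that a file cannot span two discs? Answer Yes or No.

Total = 8250 MB; ⌈8250/1200⌉ = 7.
The bound of 7 does not rule out 7, but exhaustive search shows no assignment into 7 discs of capacity 1200 MB exists — the minimum is 8.

No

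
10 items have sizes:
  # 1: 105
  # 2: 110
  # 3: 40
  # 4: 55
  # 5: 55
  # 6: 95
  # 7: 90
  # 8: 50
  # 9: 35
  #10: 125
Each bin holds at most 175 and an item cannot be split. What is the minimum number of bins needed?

5

Total = 125 + 110 + 105 + 95 + 90 + 55 + 55 + 50 + 40 + 35 = 760.
Lower bound: ⌈760/175⌉ = 5 bins.
A packing using 5 bins:
  bin 1: 125 + 50 = 175
  bin 2: 110 + 55 = 165
  bin 3: 105 + 55 = 160
  bin 4: 95 + 40 + 35 = 170
  bin 5: 90 = 90
This matches the lower bound, so 5 is optimal.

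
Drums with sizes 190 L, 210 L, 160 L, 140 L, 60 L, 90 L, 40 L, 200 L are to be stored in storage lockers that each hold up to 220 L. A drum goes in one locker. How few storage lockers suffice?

6

Total = 210 + 200 + 190 + 160 + 140 + 90 + 60 + 40 = 1090 L.
Lower bound: ⌈1090/220⌉ = 5 storage lockers.
A packing using 6 storage lockers:
  locker 1: 210 = 210
  locker 2: 200 = 200
  locker 3: 190 = 190
  locker 4: 160 + 60 = 220
  locker 5: 140 + 40 = 180
  locker 6: 90 = 90
No arrangement into 5 storage lockers stays within capacity, so 6 is optimal.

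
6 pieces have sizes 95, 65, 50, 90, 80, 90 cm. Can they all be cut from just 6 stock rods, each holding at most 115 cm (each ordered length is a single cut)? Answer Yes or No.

A valid assignment using 5 stock rods:
  stock rod 1: 95 = 95
  stock rod 2: 90 = 90
  stock rod 3: 90 = 90
  stock rod 4: 80 = 80
  stock rod 5: 65 + 50 = 115
That uses only 5 ≤ 6, so 6 stock rods are enough.

Yes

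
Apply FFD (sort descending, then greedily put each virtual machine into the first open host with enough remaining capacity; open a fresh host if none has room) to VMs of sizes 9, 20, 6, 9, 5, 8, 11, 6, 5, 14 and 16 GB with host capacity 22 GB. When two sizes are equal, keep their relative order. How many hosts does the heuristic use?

Sorted descending: 20, 16, 14, 11, 9, 9, 8, 6, 6, 5, 5.
  20 → host 1 (new)  [load 20/22]
  16 → host 2 (new)  [load 16/22]
  14 → host 3 (new)  [load 14/22]
  11 → host 4 (new)  [load 11/22]
  9 → host 4  [load 20/22]
  9 → host 5 (new)  [load 9/22]
  8 → host 3  [load 22/22]
  6 → host 2  [load 22/22]
  6 → host 5  [load 15/22]
  5 → host 5  [load 20/22]
  5 → host 6 (new)  [load 5/22]
6 hosts opened.

6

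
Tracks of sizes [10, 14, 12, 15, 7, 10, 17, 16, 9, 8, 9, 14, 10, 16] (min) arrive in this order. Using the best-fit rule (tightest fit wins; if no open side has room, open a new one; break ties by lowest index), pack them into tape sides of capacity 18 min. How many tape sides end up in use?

11

  10 → side 1 (new)  [load 10/18]
  14 → side 2 (new)  [load 14/18]
  12 → side 3 (new)  [load 12/18]
  15 → side 4 (new)  [load 15/18]
  7 → side 1  [load 17/18]
  10 → side 5 (new)  [load 10/18]
  17 → side 6 (new)  [load 17/18]
  16 → side 7 (new)  [load 16/18]
  9 → side 8 (new)  [load 9/18]
  8 → side 5  [load 18/18]
  9 → side 8  [load 18/18]
  14 → side 9 (new)  [load 14/18]
  10 → side 10 (new)  [load 10/18]
  16 → side 11 (new)  [load 16/18]
11 tape sides opened.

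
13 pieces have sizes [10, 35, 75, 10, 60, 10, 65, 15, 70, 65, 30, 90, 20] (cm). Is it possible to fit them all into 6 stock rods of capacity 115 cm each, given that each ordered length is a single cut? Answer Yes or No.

A valid assignment using 6 stock rods:
  stock rod 1: 90 + 20 = 110
  stock rod 2: 75 + 35 = 110
  stock rod 3: 70 + 30 + 15 = 115
  stock rod 4: 65 + 10 + 10 + 10 = 95
  stock rod 5: 65 = 65
  stock rod 6: 60 = 60
Every load is within 115 cm, so 6 stock rods suffice.

Yes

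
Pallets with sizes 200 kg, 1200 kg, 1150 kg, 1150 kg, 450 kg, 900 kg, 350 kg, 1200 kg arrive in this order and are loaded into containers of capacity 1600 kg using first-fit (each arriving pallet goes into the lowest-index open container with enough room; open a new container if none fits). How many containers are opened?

  200 → container 1 (new)  [load 200/1600]
  1200 → container 1  [load 1400/1600]
  1150 → container 2 (new)  [load 1150/1600]
  1150 → container 3 (new)  [load 1150/1600]
  450 → container 2  [load 1600/1600]
  900 → container 4 (new)  [load 900/1600]
  350 → container 3  [load 1500/1600]
  1200 → container 5 (new)  [load 1200/1600]
5 containers opened.

5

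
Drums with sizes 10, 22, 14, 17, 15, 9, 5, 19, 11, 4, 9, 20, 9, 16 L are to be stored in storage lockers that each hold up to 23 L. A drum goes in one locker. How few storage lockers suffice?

9

Total = 22 + 20 + 19 + 17 + 16 + 15 + 14 + 11 + 10 + 9 + 9 + 9 + 5 + 4 = 180 L.
Lower bound: ⌈180/23⌉ = 8 storage lockers.
A packing using 9 storage lockers:
  locker 1: 22 = 22
  locker 2: 20 = 20
  locker 3: 19 + 4 = 23
  locker 4: 17 + 5 = 22
  locker 5: 16 = 16
  locker 6: 15 = 15
  locker 7: 14 + 9 = 23
  locker 8: 11 + 10 = 21
  locker 9: 9 + 9 = 18
No arrangement into 8 storage lockers stays within capacity, so 9 is optimal.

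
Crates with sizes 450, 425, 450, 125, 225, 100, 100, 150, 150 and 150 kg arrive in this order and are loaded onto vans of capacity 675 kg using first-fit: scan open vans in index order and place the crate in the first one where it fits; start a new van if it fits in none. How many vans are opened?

  450 → van 1 (new)  [load 450/675]
  425 → van 2 (new)  [load 425/675]
  450 → van 3 (new)  [load 450/675]
  125 → van 1  [load 575/675]
  225 → van 2  [load 650/675]
  100 → van 1  [load 675/675]
  100 → van 3  [load 550/675]
  150 → van 4 (new)  [load 150/675]
  150 → van 4  [load 300/675]
  150 → van 4  [load 450/675]
4 vans opened.

4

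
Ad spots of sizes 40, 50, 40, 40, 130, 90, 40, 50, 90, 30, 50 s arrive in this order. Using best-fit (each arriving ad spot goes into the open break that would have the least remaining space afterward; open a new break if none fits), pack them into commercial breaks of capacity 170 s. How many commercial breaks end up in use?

  40 → break 1 (new)  [load 40/170]
  50 → break 1  [load 90/170]
  40 → break 1  [load 130/170]
  40 → break 1  [load 170/170]
  130 → break 2 (new)  [load 130/170]
  90 → break 3 (new)  [load 90/170]
  40 → break 2  [load 170/170]
  50 → break 3  [load 140/170]
  90 → break 4 (new)  [load 90/170]
  30 → break 3  [load 170/170]
  50 → break 4  [load 140/170]
4 commercial breaks opened.

4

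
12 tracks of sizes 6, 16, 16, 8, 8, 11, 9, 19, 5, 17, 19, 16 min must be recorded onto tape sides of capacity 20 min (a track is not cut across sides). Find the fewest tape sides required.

Total = 19 + 19 + 17 + 16 + 16 + 16 + 11 + 9 + 8 + 8 + 6 + 5 = 150 min.
Lower bound: ⌈150/20⌉ = 8 tape sides.
A packing using 9 tape sides:
  side 1: 19 = 19
  side 2: 19 = 19
  side 3: 17 = 17
  side 4: 16 = 16
  side 5: 16 = 16
  side 6: 16 = 16
  side 7: 11 + 9 = 20
  side 8: 8 + 8 = 16
  side 9: 6 + 5 = 11
No arrangement into 8 tape sides stays within capacity, so 9 is optimal.

9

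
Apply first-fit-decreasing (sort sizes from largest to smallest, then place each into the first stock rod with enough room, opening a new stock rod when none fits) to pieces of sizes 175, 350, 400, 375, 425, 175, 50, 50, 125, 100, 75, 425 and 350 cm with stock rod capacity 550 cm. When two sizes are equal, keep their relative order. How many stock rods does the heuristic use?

6

Sorted descending: 425, 425, 400, 375, 350, 350, 175, 175, 125, 100, 75, 50, 50.
  425 → stock rod 1 (new)  [load 425/550]
  425 → stock rod 2 (new)  [load 425/550]
  400 → stock rod 3 (new)  [load 400/550]
  375 → stock rod 4 (new)  [load 375/550]
  350 → stock rod 5 (new)  [load 350/550]
  350 → stock rod 6 (new)  [load 350/550]
  175 → stock rod 4  [load 550/550]
  175 → stock rod 5  [load 525/550]
  125 → stock rod 1  [load 550/550]
  100 → stock rod 2  [load 525/550]
  75 → stock rod 3  [load 475/550]
  50 → stock rod 3  [load 525/550]
  50 → stock rod 6  [load 400/550]
6 stock rods opened.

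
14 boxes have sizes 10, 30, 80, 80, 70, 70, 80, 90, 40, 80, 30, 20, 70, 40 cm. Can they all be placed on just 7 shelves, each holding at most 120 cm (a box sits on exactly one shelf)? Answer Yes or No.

Total = 790 cm; ⌈790/120⌉ = 7.
8 boxes each exceed half the capacity and cannot share a shelf, forcing at least 8 shelves.
At least 8 shelves are required, but only 7 are allowed.

No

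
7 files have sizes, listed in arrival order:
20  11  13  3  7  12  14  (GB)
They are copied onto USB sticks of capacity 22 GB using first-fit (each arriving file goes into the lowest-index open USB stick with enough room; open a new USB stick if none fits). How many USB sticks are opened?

5

  20 → USB stick 1 (new)  [load 20/22]
  11 → USB stick 2 (new)  [load 11/22]
  13 → USB stick 3 (new)  [load 13/22]
  3 → USB stick 2  [load 14/22]
  7 → USB stick 2  [load 21/22]
  12 → USB stick 4 (new)  [load 12/22]
  14 → USB stick 5 (new)  [load 14/22]
5 USB sticks opened.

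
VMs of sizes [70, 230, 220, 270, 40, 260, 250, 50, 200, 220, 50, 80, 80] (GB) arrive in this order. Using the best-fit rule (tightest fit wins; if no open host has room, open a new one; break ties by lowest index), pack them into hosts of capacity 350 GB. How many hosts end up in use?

7

  70 → host 1 (new)  [load 70/350]
  230 → host 1  [load 300/350]
  220 → host 2 (new)  [load 220/350]
  270 → host 3 (new)  [load 270/350]
  40 → host 1  [load 340/350]
  260 → host 4 (new)  [load 260/350]
  250 → host 5 (new)  [load 250/350]
  50 → host 3  [load 320/350]
  200 → host 6 (new)  [load 200/350]
  220 → host 7 (new)  [load 220/350]
  50 → host 4  [load 310/350]
  80 → host 5  [load 330/350]
  80 → host 2  [load 300/350]
7 hosts opened.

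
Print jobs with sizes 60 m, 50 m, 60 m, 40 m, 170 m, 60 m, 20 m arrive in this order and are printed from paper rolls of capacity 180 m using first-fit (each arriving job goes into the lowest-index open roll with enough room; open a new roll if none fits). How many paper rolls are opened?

  60 → roll 1 (new)  [load 60/180]
  50 → roll 1  [load 110/180]
  60 → roll 1  [load 170/180]
  40 → roll 2 (new)  [load 40/180]
  170 → roll 3 (new)  [load 170/180]
  60 → roll 2  [load 100/180]
  20 → roll 2  [load 120/180]
3 paper rolls opened.

3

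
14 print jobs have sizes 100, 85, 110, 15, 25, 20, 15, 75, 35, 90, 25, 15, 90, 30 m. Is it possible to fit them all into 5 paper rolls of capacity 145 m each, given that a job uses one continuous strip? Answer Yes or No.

Total = 730 m; ⌈730/145⌉ = 6.
At least 6 paper rolls are required, but only 5 are allowed.

No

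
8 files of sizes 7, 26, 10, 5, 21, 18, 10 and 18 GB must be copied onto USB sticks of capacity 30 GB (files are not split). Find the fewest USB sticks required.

Total = 26 + 21 + 18 + 18 + 10 + 10 + 7 + 5 = 115 GB.
Lower bound: ⌈115/30⌉ = 4 USB sticks.
A packing using 5 USB sticks:
  USB stick 1: 26 = 26
  USB stick 2: 21 + 7 = 28
  USB stick 3: 18 + 10 = 28
  USB stick 4: 18 + 10 = 28
  USB stick 5: 5 = 5
No arrangement into 4 USB sticks stays within capacity, so 5 is optimal.

5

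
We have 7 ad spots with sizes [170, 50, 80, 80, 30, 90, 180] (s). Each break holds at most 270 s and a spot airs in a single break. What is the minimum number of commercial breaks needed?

3

Total = 180 + 170 + 90 + 80 + 80 + 50 + 30 = 680 s.
Lower bound: ⌈680/270⌉ = 3 commercial breaks.
A packing using 3 commercial breaks:
  break 1: 180 + 90 = 270
  break 2: 170 + 80 = 250
  break 3: 80 + 50 + 30 = 160
This matches the lower bound, so 3 is optimal.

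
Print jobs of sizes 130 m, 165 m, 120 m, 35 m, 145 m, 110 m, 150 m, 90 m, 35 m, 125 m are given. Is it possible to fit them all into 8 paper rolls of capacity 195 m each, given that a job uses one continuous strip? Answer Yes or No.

Yes

A valid assignment using 8 paper rolls:
  roll 1: 165 = 165
  roll 2: 150 + 35 = 185
  roll 3: 145 + 35 = 180
  roll 4: 130 = 130
  roll 5: 125 = 125
  roll 6: 120 = 120
  roll 7: 110 = 110
  roll 8: 90 = 90
Every load is within 195 m, so 8 paper rolls suffice.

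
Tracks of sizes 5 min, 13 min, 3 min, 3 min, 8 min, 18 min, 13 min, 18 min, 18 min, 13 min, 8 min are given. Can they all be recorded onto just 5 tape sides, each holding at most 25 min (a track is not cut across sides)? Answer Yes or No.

Total = 120 min; ⌈120/25⌉ = 5.
6 tracks each exceed half the capacity and cannot share a side, forcing at least 6 tape sides.
At least 6 tape sides are required, but only 5 are allowed.

No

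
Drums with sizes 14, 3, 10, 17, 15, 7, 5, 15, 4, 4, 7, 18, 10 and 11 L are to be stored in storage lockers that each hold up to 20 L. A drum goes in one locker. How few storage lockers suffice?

Total = 18 + 17 + 15 + 15 + 14 + 11 + 10 + 10 + 7 + 7 + 5 + 4 + 4 + 3 = 140 L.
Lower bound: ⌈140/20⌉ = 7 storage lockers.
A packing using 8 storage lockers:
  locker 1: 18 = 18
  locker 2: 17 + 3 = 20
  locker 3: 15 + 5 = 20
  locker 4: 15 + 4 = 19
  locker 5: 14 + 4 = 18
  locker 6: 11 + 7 = 18
  locker 7: 10 + 10 = 20
  locker 8: 7 = 7
No arrangement into 7 storage lockers stays within capacity, so 8 is optimal.

8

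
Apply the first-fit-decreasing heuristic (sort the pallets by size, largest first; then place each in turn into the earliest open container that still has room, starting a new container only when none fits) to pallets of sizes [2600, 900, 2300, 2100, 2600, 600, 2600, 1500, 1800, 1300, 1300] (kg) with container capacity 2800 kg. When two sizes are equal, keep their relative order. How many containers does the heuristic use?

8

Sorted descending: 2600, 2600, 2600, 2300, 2100, 1800, 1500, 1300, 1300, 900, 600.
  2600 → container 1 (new)  [load 2600/2800]
  2600 → container 2 (new)  [load 2600/2800]
  2600 → container 3 (new)  [load 2600/2800]
  2300 → container 4 (new)  [load 2300/2800]
  2100 → container 5 (new)  [load 2100/2800]
  1800 → container 6 (new)  [load 1800/2800]
  1500 → container 7 (new)  [load 1500/2800]
  1300 → container 7  [load 2800/2800]
  1300 → container 8 (new)  [load 1300/2800]
  900 → container 6  [load 2700/2800]
  600 → container 5  [load 2700/2800]
8 containers opened.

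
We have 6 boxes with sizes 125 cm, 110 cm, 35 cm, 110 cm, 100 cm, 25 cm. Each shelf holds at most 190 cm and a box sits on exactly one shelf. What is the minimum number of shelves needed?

4

Total = 125 + 110 + 110 + 100 + 35 + 25 = 505 cm.
Lower bound: ⌈505/190⌉ = 3 shelves.
Also, 4 boxes each exceed 95 cm, and no two of those can share a shelf, so at least 4 shelves are needed.
A packing using 4 shelves:
  shelf 1: 125 + 35 + 25 = 185
  shelf 2: 110 = 110
  shelf 3: 110 = 110
  shelf 4: 100 = 100
This matches the lower bound, so 4 is optimal.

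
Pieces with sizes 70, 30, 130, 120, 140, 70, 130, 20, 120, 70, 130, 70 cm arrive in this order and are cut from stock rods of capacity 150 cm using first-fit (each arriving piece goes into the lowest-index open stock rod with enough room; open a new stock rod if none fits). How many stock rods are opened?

  70 → stock rod 1 (new)  [load 70/150]
  30 → stock rod 1  [load 100/150]
  130 → stock rod 2 (new)  [load 130/150]
  120 → stock rod 3 (new)  [load 120/150]
  140 → stock rod 4 (new)  [load 140/150]
  70 → stock rod 5 (new)  [load 70/150]
  130 → stock rod 6 (new)  [load 130/150]
  20 → stock rod 1  [load 120/150]
  120 → stock rod 7 (new)  [load 120/150]
  70 → stock rod 5  [load 140/150]
  130 → stock rod 8 (new)  [load 130/150]
  70 → stock rod 9 (new)  [load 70/150]
9 stock rods opened.

9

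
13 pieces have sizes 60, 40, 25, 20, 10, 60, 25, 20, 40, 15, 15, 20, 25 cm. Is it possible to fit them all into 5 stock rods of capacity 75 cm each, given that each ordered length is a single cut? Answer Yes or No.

Total = 375 cm; ⌈375/75⌉ = 5.
The bound of 5 does not rule out 5, but exhaustive search shows no assignment into 5 stock rods of capacity 75 cm exists — the minimum is 6.

No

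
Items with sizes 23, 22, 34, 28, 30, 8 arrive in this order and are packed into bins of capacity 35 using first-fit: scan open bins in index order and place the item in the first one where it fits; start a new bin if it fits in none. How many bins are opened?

5

  23 → bin 1 (new)  [load 23/35]
  22 → bin 2 (new)  [load 22/35]
  34 → bin 3 (new)  [load 34/35]
  28 → bin 4 (new)  [load 28/35]
  30 → bin 5 (new)  [load 30/35]
  8 → bin 1  [load 31/35]
5 bins opened.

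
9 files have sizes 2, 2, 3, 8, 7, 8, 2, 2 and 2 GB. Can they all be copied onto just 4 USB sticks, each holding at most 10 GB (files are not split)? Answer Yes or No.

A valid assignment using 4 USB sticks:
  USB stick 1: 8 + 2 = 10
  USB stick 2: 8 + 2 = 10
  USB stick 3: 7 + 3 = 10
  USB stick 4: 2 + 2 + 2 = 6
Every load is within 10 GB, so 4 USB sticks suffice.

Yes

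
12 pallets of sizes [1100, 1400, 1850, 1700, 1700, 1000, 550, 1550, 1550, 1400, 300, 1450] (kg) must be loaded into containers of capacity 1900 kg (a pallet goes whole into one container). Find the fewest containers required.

10

Total = 1850 + 1700 + 1700 + 1550 + 1550 + 1450 + 1400 + 1400 + 1100 + 1000 + 550 + 300 = 15550 kg.
Lower bound: ⌈15550/1900⌉ = 9 containers.
Also, 10 pallets each exceed 950 kg, and no two of those can share a container, so at least 10 containers are needed.
A packing using 10 containers:
  container 1: 1850 = 1850
  container 2: 1700 = 1700
  container 3: 1700 = 1700
  container 4: 1550 + 300 = 1850
  container 5: 1550 = 1550
  container 6: 1450 = 1450
  container 7: 1400 = 1400
  container 8: 1400 = 1400
  container 9: 1100 + 550 = 1650
  container 10: 1000 = 1000
This matches the lower bound, so 10 is optimal.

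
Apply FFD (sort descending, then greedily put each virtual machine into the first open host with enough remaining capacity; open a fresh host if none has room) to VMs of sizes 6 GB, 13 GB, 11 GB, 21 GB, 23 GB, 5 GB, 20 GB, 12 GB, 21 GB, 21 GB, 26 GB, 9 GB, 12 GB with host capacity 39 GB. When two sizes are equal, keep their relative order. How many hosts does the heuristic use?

6

Sorted descending: 26, 23, 21, 21, 21, 20, 13, 12, 12, 11, 9, 6, 5.
  26 → host 1 (new)  [load 26/39]
  23 → host 2 (new)  [load 23/39]
  21 → host 3 (new)  [load 21/39]
  21 → host 4 (new)  [load 21/39]
  21 → host 5 (new)  [load 21/39]
  20 → host 6 (new)  [load 20/39]
  13 → host 1  [load 39/39]
  12 → host 2  [load 35/39]
  12 → host 3  [load 33/39]
  11 → host 4  [load 32/39]
  9 → host 5  [load 30/39]
  6 → host 3  [load 39/39]
  5 → host 4  [load 37/39]
6 hosts opened.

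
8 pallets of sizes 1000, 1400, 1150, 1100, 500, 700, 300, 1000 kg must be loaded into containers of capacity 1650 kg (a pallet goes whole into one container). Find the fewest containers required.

Total = 1400 + 1150 + 1100 + 1000 + 1000 + 700 + 500 + 300 = 7150 kg.
Lower bound: ⌈7150/1650⌉ = 5 containers.
A packing using 6 containers:
  container 1: 1400 = 1400
  container 2: 1150 + 500 = 1650
  container 3: 1100 + 300 = 1400
  container 4: 1000 = 1000
  container 5: 1000 = 1000
  container 6: 700 = 700
No arrangement into 5 containers stays within capacity, so 6 is optimal.

6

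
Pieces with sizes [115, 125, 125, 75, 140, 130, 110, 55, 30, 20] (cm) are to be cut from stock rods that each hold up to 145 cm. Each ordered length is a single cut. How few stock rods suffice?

7

Total = 140 + 130 + 125 + 125 + 115 + 110 + 75 + 55 + 30 + 20 = 925 cm.
Lower bound: ⌈925/145⌉ = 7 stock rods.
A packing using 7 stock rods:
  stock rod 1: 140 = 140
  stock rod 2: 130 = 130
  stock rod 3: 125 + 20 = 145
  stock rod 4: 125 = 125
  stock rod 5: 115 + 30 = 145
  stock rod 6: 110 = 110
  stock rod 7: 75 + 55 = 130
This matches the lower bound, so 7 is optimal.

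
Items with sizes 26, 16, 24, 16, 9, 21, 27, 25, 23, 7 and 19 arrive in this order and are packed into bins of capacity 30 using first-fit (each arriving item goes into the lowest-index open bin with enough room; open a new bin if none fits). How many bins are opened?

9

  26 → bin 1 (new)  [load 26/30]
  16 → bin 2 (new)  [load 16/30]
  24 → bin 3 (new)  [load 24/30]
  16 → bin 4 (new)  [load 16/30]
  9 → bin 2  [load 25/30]
  21 → bin 5 (new)  [load 21/30]
  27 → bin 6 (new)  [load 27/30]
  25 → bin 7 (new)  [load 25/30]
  23 → bin 8 (new)  [load 23/30]
  7 → bin 4  [load 23/30]
  19 → bin 9 (new)  [load 19/30]
9 bins opened.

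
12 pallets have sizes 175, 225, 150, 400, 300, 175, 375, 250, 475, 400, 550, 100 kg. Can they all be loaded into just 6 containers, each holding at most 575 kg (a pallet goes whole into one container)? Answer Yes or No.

No

Total = 3575 kg; ⌈3575/575⌉ = 7.
At least 7 containers are required, but only 6 are allowed.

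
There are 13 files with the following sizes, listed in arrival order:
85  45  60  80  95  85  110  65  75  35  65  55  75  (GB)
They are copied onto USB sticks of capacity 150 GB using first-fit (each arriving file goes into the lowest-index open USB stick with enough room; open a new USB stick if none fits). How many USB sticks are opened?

7

  85 → USB stick 1 (new)  [load 85/150]
  45 → USB stick 1  [load 130/150]
  60 → USB stick 2 (new)  [load 60/150]
  80 → USB stick 2  [load 140/150]
  95 → USB stick 3 (new)  [load 95/150]
  85 → USB stick 4 (new)  [load 85/150]
  110 → USB stick 5 (new)  [load 110/150]
  65 → USB stick 4  [load 150/150]
  75 → USB stick 6 (new)  [load 75/150]
  35 → USB stick 3  [load 130/150]
  65 → USB stick 6  [load 140/150]
  55 → USB stick 7 (new)  [load 55/150]
  75 → USB stick 7  [load 130/150]
7 USB sticks opened.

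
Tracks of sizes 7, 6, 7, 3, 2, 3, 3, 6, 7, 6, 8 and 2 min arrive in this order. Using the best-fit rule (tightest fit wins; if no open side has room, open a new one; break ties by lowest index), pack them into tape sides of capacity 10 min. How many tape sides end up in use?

7

  7 → side 1 (new)  [load 7/10]
  6 → side 2 (new)  [load 6/10]
  7 → side 3 (new)  [load 7/10]
  3 → side 1  [load 10/10]
  2 → side 3  [load 9/10]
  3 → side 2  [load 9/10]
  3 → side 4 (new)  [load 3/10]
  6 → side 4  [load 9/10]
  7 → side 5 (new)  [load 7/10]
  6 → side 6 (new)  [load 6/10]
  8 → side 7 (new)  [load 8/10]
  2 → side 7  [load 10/10]
7 tape sides opened.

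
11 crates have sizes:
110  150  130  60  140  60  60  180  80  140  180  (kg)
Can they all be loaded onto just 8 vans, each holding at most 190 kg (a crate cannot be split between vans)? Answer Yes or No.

A valid assignment using 8 vans:
  van 1: 180 = 180
  van 2: 180 = 180
  van 3: 150 = 150
  van 4: 140 = 140
  van 5: 140 = 140
  van 6: 130 + 60 = 190
  van 7: 110 + 80 = 190
  van 8: 60 + 60 = 120
Every load is within 190 kg, so 8 vans suffice.

Yes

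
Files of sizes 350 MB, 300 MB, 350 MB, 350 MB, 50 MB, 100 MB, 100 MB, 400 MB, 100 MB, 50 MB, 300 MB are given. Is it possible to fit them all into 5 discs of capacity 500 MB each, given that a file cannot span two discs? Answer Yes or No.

No

Total = 2450 MB; ⌈2450/500⌉ = 5.
6 files each exceed half the capacity and cannot share a disc, forcing at least 6 discs.
At least 6 discs are required, but only 5 are allowed.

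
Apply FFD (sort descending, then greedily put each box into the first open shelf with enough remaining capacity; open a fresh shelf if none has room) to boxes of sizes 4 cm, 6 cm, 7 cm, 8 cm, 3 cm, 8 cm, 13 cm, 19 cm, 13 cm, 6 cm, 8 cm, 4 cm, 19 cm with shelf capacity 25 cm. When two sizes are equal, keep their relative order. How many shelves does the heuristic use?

5

Sorted descending: 19, 19, 13, 13, 8, 8, 8, 7, 6, 6, 4, 4, 3.
  19 → shelf 1 (new)  [load 19/25]
  19 → shelf 2 (new)  [load 19/25]
  13 → shelf 3 (new)  [load 13/25]
  13 → shelf 4 (new)  [load 13/25]
  8 → shelf 3  [load 21/25]
  8 → shelf 4  [load 21/25]
  8 → shelf 5 (new)  [load 8/25]
  7 → shelf 5  [load 15/25]
  6 → shelf 1  [load 25/25]
  6 → shelf 2  [load 25/25]
  4 → shelf 3  [load 25/25]
  4 → shelf 4  [load 25/25]
  3 → shelf 5  [load 18/25]
5 shelves opened.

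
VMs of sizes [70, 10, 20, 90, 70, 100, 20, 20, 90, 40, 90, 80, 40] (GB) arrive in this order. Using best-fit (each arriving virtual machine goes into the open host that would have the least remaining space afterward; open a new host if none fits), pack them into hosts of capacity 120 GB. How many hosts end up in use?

7

  70 → host 1 (new)  [load 70/120]
  10 → host 1  [load 80/120]
  20 → host 1  [load 100/120]
  90 → host 2 (new)  [load 90/120]
  70 → host 3 (new)  [load 70/120]
  100 → host 4 (new)  [load 100/120]
  20 → host 1  [load 120/120]
  20 → host 4  [load 120/120]
  90 → host 5 (new)  [load 90/120]
  40 → host 3  [load 110/120]
  90 → host 6 (new)  [load 90/120]
  80 → host 7 (new)  [load 80/120]
  40 → host 7  [load 120/120]
7 hosts opened.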